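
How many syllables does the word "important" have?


Word: "important"
Syllable breakdown: im · por · tant
Counting: 3 parts
= 3 syllables


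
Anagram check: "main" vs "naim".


Word 1: "main" → sorted: aimn
Word 2: "naim" → sorted: aimn
Same letters? aimn == aimn
Anagram = Yes


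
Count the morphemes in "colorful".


Word: "colorful"
Morphemes: color + -ful
Each morpheme carries meaning
= 2 morphemes


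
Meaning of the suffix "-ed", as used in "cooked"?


Suffix: -ed
Example: cooked = cook + -ed
Meaning = past tense


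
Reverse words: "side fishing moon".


Original: "side fishing moon"
Words (1..n): side | fishing | moon
Reversed (n..1): moon | fishing | side
Result = "moon fishing side"


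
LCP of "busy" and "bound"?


Word 1: "busy"
Word 2: "bound"
Comparing from start:
  Pos 0: 'b' == 'b'
  Pos 1: 'u' != 'o' (stop)
LCP = "b" (length 1)


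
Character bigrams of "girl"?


Word: "girl" (length 4)
Number of bigrams = 4 - 2 + 1 = 3
  Position 0: "gi"
  Position 1: "ir"
  Position 2: "rl"
Bigrams = "gi", "ir", "rl"


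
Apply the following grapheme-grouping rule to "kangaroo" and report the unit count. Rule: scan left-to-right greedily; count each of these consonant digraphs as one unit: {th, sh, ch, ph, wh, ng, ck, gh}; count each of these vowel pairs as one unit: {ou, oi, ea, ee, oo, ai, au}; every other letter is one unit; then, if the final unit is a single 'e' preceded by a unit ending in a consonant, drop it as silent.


Word: "kangaroo" (8 letters)
Left-to-right scan:
  1. 'k' (letter)
  2. 'a' (letter)
  3. 'ng' (digraph)
  4. 'a' (letter)
  5. 'r' (letter)
  6. 'oo' (vowel-pair)
Units from scan: 6
Sound units = 6 units


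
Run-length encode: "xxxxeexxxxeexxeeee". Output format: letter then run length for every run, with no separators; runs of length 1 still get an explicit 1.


String: "xxxxeexxxxeexxeeee"
Scanning for consecutive runs:
  'x' x 4
  'e' x 2
  'x' x 4
  'e' x 2
  'x' x 2
  'e' x 4
RLE = "x4e2x4e2x2e4"


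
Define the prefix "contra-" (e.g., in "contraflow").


Prefix: contra-
As in: contraflow -> contra- + flow
Meaning = against


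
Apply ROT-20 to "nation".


Word: "nation"
Shift: 20
Each letter → (letter + shift) mod 26:
  'n' (13) + 20 = 7 → 'h'
  'a' (0) + 20 = 20 → 'u'
  't' (19) + 20 = 13 → 'n'
  'i' (8) + 20 = 2 → 'c'
  'o' (14) + 20 = 8 → 'i'
  'n' (13) + 20 = 7 → 'h'
Result = "huncih"


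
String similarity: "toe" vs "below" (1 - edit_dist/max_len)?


Word 1: "toe" (length 3)
Word 2: "below" (length 5)
One optimal edit sequence:
  1. insert 'b'  (+1)
  2. insert 'e'  (+1)
  3. substitute 't' -> 'l'  (+1)
  4. keep 'o'
  5. substitute 'e' -> 'w'  (+1)
Edit distance = 4
Max length = max(3, 5) = 5
Similarity = 1 - 4/5
= 0.2000


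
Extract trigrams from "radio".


Word: "radio" (length 5)
Number of trigrams = 5 - 3 + 1 = 3
  Position 0: "rad"
  Position 1: "adi"
  Position 2: "dio"
Trigrams = "rad", "adi", "dio"


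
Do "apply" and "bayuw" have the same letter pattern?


Pattern of "apply": [0, 1, 1, 2, 3]
Pattern of "bayuw": [0, 1, 2, 3, 4]
Patterns do not match
Same pattern = No


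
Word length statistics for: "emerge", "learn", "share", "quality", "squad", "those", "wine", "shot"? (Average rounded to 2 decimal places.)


Lengths: "emerge"=6, "learn"=5, "share"=5, "quality"=7, "squad"=5, "those"=5, "wine"=4, "shot"=4
Sum = 41, Count = 8
Average = 41/8 = 5.13
= avg=5.13, min=4, max=7


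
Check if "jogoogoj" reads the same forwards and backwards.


Word: "jogoogoj"
Reversed: "jogoogoj"
Forward == Backward? jogoogoj == jogoogoj
Palindrome = Yes


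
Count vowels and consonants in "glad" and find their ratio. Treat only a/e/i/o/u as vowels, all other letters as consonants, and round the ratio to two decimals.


Word: "glad"
Vowels (a,e,i,o,u): 1
Consonants: 3
Ratio = 1/3
= 0.33


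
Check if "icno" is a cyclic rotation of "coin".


Word: "coin", Candidate: "icno"
Method: check if candidate is substring of word+word
"coincoin" contains "icno"? No
Is rotation = No


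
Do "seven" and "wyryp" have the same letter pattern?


Pattern of "seven": [0, 1, 2, 1, 3]
Pattern of "wyryp": [0, 1, 2, 1, 3]
Patterns match
Same pattern = Yes


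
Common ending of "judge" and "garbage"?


Word 1: "judge"
Word 2: "garbage"
Comparing from end:
  Pos -1: 'e' == 'e'
  Pos -2: 'g' == 'g'
  Pos -3: 'd' != 'a' (stop)
LCS = "ge" (length 2)


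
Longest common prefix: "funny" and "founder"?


Word 1: "funny"
Word 2: "founder"
Comparing from start:
  Pos 0: 'f' == 'f'
  Pos 1: 'u' != 'o' (stop)
LCP = "f" (length 1)


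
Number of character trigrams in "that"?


Word: "that" (length 4)
Number of 3-grams = length - 3 + 1 = 4 - 3 + 1
= 2


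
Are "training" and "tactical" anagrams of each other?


Word 1: "training" → sorted: agiinnrt
Word 2: "tactical" → sorted: aacciltt
Same letters? agiinnrt != aacciltt
Anagram = No


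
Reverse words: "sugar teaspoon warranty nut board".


Original: "sugar teaspoon warranty nut board"
Words (1..n): sugar | teaspoon | warranty | nut | board
Reversed (n..1): board | nut | warranty | teaspoon | sugar
Result = "board nut warranty teaspoon sugar"


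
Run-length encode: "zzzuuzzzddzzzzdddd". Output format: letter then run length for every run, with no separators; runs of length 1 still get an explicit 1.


String: "zzzuuzzzddzzzzdddd"
Scanning for consecutive runs:
  'z' x 3
  'u' x 2
  'z' x 3
  'd' x 2
  'z' x 4
  'd' x 4
RLE = "z3u2z3d2z4d4"


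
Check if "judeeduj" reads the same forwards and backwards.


Word: "judeeduj"
Reversed: "judeeduj"
Forward == Backward? judeeduj == judeeduj
Palindrome = Yes


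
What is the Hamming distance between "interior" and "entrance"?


Comparing character by character (same length = 8):
  Pos 0: 'i' vs 'e' !=
  Pos 1: 'n' vs 'n' =
  Pos 2: 't' vs 't' =
  Pos 3: 'e' vs 'r' !=
  Pos 4: 'r' vs 'a' !=
  Pos 5: 'i' vs 'n' !=
  Pos 6: 'o' vs 'c' !=
  Pos 7: 'r' vs 'e' !=
Hamming distance = 6


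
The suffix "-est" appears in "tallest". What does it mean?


Suffix: -est
Example: tallest (tall + -est)
Meaning = most


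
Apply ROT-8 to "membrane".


Word: "membrane"
Shift: 8
Each letter → (letter + shift) mod 26:
  'm' (12) + 8 = 20 → 'u'
  'e' (4) + 8 = 12 → 'm'
  'm' (12) + 8 = 20 → 'u'
  'b' (1) + 8 = 9 → 'j'
  'r' (17) + 8 = 25 → 'z'
  'a' (0) + 8 = 8 → 'i'
  'n' (13) + 8 = 21 → 'v'
  'e' (4) + 8 = 12 → 'm'
Result = "umujzivm"


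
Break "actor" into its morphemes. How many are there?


Word: "actor"
Morphemes: act | -or
Each morpheme carries meaning
= 2 morphemes


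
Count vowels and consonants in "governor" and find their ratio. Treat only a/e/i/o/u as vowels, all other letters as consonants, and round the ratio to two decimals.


Word: "governor"
Vowels (a,e,i,o,u): 3
Consonants: 5
Ratio = 3/5
= 0.60


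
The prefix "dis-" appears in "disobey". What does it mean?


Prefix: dis-
Example: disobey = dis- + obey
Meaning = not / opposite


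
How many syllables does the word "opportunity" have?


Word: "opportunity"
Syllable breakdown: op · por · tu · ni · ty
Counting: 5 parts
= 5 syllables


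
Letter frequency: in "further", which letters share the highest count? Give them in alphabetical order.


Word: "further"
Letter counts:
  'e': 1
  'f': 1
  'h': 1
  'r': 2
  't': 1
  'u': 1
Maximum count = 2
Most frequent = 'r' (2 times each)


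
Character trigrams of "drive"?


Word: "drive" (length 5)
Number of trigrams = 5 - 3 + 1 = 3
  Position 0: "dri"
  Position 1: "riv"
  Position 2: "ive"
Trigrams = "dri", "riv", "ive"


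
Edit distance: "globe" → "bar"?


Word 1: "globe" (length 5)
Word 2: "bar" (length 3)
One optimal edit sequence (insert/delete/substitute each cost 1):
  1. delete 'g'  (+1)
  2. delete 'l'  (+1)
  3. substitute 'o' -> 'b'  (+1)
  4. substitute 'b' -> 'a'  (+1)
  5. substitute 'e' -> 'r'  (+1)
Total edit operations: 5
Edit distance = 5


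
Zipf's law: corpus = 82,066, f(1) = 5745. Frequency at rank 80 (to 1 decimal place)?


Zipf's law: f(r) = f(1) / r
f(1) = 5745
f(80) = 5745 / 80
= 71.8 occurrences


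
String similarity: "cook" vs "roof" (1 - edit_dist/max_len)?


Word 1: "cook" (length 4)
Word 2: "roof" (length 4)
One optimal edit sequence:
  1. substitute 'c' -> 'r'  (+1)
  2. keep 'o'
  3. keep 'o'
  4. substitute 'k' -> 'f'  (+1)
Edit distance = 2
Max length = max(4, 4) = 4
Similarity = 1 - 2/4
= 0.5000


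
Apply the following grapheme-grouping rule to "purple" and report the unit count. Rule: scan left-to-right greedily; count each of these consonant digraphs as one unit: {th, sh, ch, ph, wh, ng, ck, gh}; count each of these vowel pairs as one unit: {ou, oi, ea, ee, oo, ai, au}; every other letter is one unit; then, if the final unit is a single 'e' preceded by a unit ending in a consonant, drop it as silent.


Word: "purple" (6 letters)
Left-to-right scan:
  (1) 'p' (letter)
  (2) 'u' (letter)
  (3) 'r' (letter)
  (4) 'p' (letter)
  (5) 'l' (letter)
  (6) 'e' (letter)
Units from scan: 6
Final unit is 'e' after a consonant -> drop as silent (-1)
Sound units = 5 units


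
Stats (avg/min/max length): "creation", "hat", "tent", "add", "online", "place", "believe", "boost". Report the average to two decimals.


Lengths: "creation"=8, "hat"=3, "tent"=4, "add"=3, "online"=6, "place"=5, "believe"=7, "boost"=5
Sum = 41, Count = 8
Average = 41/8 = 5.13
= avg=5.13, min=3, max=8


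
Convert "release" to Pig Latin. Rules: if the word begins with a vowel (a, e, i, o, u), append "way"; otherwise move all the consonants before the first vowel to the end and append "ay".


Word: "release"
Starts with consonant(s) → move to end, add 'ay'
Consonant cluster: "r"
Pig Latin = "eleaseray"


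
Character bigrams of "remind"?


Word: "remind" (length 6)
Number of bigrams = 6 - 2 + 1 = 5
  Position 0: "re"
  Position 1: "em"
  Position 2: "mi"
  Position 3: "in"
  Position 4: "nd"
Bigrams = "re", "em", "mi", "in", "nd"


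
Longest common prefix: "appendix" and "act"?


Word 1: "appendix"
Word 2: "act"
Comparing from start:
  Pos 0: 'a' == 'a'
  Pos 1: 'p' != 'c' (stop)
LCP = "a" (length 1)


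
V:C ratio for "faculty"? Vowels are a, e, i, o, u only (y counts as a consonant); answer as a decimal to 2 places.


Word: "faculty"
Vowels (a,e,i,o,u): 2
Consonants: 5
Ratio = 2/5
= 0.40


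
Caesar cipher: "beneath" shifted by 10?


Word: "beneath"
Shift: 10
Each letter → (letter + shift) mod 26:
  'b' (1) + 10 = 11 → 'l'
  'e' (4) + 10 = 14 → 'o'
  'n' (13) + 10 = 23 → 'x'
  'e' (4) + 10 = 14 → 'o'
  'a' (0) + 10 = 10 → 'k'
  't' (19) + 10 = 3 → 'd'
  'h' (7) + 10 = 17 → 'r'
Result = "loxokdr"


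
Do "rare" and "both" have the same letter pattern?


Pattern of "rare": [0, 1, 0, 2]
Pattern of "both": [0, 1, 2, 3]
Patterns do not match
Same pattern = No


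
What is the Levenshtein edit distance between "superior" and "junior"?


Word 1: "superior" (length 8)
Word 2: "junior" (length 6)
One optimal edit sequence (insert/delete/substitute each cost 1):
  1. substitute 's' -> 'j'  (+1)
  2. keep 'u'
  3. delete 'p'  (+1)
  4. delete 'e'  (+1)
  5. substitute 'r' -> 'n'  (+1)
  6. keep 'i'
  7. keep 'o'
  8. keep 'r'
Total edit operations: 4
Edit distance = 4


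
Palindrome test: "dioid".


Word: "dioid"
Reversed: "dioid"
Forward == Backward? dioid == dioid
Palindrome = Yes


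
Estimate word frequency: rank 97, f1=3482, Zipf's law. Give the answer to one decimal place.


Zipf's law: f(r) = f(1) / r
f(1) = 3482
f(97) = 3482 / 97
= 35.9 occurrences


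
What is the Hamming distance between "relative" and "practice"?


Comparing character by character (same length = 8):
  Pos 0: 'r' vs 'p' !=
  Pos 1: 'e' vs 'r' !=
  Pos 2: 'l' vs 'a' !=
  Pos 3: 'a' vs 'c' !=
  Pos 4: 't' vs 't' =
  Pos 5: 'i' vs 'i' =
  Pos 6: 'v' vs 'c' !=
  Pos 7: 'e' vs 'e' =
Hamming distance = 5


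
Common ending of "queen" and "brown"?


Word 1: "queen"
Word 2: "brown"
Comparing from end:
  Pos -1: 'n' == 'n'
  Pos -2: 'e' != 'w' (stop)
LCS = "n" (length 1)


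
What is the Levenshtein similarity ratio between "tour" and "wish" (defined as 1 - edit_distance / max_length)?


Word 1: "tour" (length 4)
Word 2: "wish" (length 4)
One optimal edit sequence:
  1. substitute 't' -> 'w'  (+1)
  2. substitute 'o' -> 'i'  (+1)
  3. substitute 'u' -> 's'  (+1)
  4. substitute 'r' -> 'h'  (+1)
Edit distance = 4
Max length = max(4, 4) = 4
Similarity = 1 - 4/4
= 0.0000


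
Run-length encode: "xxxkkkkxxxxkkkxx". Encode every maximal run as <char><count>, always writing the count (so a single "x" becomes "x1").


String: "xxxkkkkxxxxkkkxx"
Scanning for consecutive runs:
  'x' x 3
  'k' x 4
  'x' x 4
  'k' x 3
  'x' x 2
RLE = "x3k4x4k3x2"


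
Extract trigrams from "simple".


Word: "simple" (length 6)
Number of trigrams = 6 - 3 + 1 = 4
  Position 0: "sim"
  Position 1: "imp"
  Position 2: "mpl"
  Position 3: "ple"
Trigrams = "sim", "imp", "mpl", "ple"


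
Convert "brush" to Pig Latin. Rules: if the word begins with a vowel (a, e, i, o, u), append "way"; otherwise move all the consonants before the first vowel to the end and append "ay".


Word: "brush"
Starts with consonant(s) → move to end, add 'ay'
Consonant cluster: "br"
Pig Latin = "ushbray"


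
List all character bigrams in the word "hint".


Word: "hint" (length 4)
Number of bigrams = 4 - 2 + 1 = 3
  Position 0: "hi"
  Position 1: "in"
  Position 2: "nt"
Bigrams = "hi", "in", "nt"


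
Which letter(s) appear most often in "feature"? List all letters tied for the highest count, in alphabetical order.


Word: "feature"
Letter counts:
  'a': 1
  'e': 2
  'f': 1
  'r': 1
  't': 1
  'u': 1
Maximum count = 2
Most frequent = 'e' (2 times each)


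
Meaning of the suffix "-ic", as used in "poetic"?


Suffix: -ic
As in: poetic -> poet + -ic
Meaning = relating to


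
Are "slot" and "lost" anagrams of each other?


Word 1: "slot" → sorted: lost
Word 2: "lost" → sorted: lost
Same letters? lost == lost
Anagram = Yes


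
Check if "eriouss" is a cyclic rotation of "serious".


Word: "serious", Candidate: "eriouss"
Method: check if candidate is substring of word+word
"seriousserious" contains "eriouss"? Yes
Is rotation = Yes


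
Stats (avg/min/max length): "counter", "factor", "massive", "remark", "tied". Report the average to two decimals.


Lengths: "counter"=7, "factor"=6, "massive"=7, "remark"=6, "tied"=4
Sum = 30, Count = 5
Average = 30/5 = 6.00
= avg=6.00, min=4, max=7


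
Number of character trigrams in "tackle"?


Word: "tackle" (length 6)
Number of 3-grams = length - 3 + 1 = 6 - 3 + 1
= 4


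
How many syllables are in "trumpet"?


Word: "trumpet"
Syllable breakdown: trum · pet
Counting: 2 parts
= 2 syllables


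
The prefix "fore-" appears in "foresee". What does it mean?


Prefix: fore-
As in: foresee -> fore- + see
Meaning = before


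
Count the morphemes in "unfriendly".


Word: "unfriendly"
Morphemes: un- + friend + -ly
Each morpheme carries meaning
= 3 morphemes


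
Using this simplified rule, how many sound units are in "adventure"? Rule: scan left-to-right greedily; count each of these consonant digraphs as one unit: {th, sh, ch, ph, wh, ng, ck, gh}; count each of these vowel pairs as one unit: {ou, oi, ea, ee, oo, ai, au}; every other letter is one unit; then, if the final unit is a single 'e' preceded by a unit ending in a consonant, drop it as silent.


Word: "adventure" (9 letters)
Left-to-right scan:
  (1) 'a' (letter)
  (2) 'd' (letter)
  (3) 'v' (letter)
  (4) 'e' (letter)
  (5) 'n' (letter)
  (6) 't' (letter)
  (7) 'u' (letter)
  (8) 'r' (letter)
  (9) 'e' (letter)
Units from scan: 9
Final unit is 'e' after a consonant -> drop as silent (-1)
Sound units = 8 units


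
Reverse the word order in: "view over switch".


Original: "view over switch"
Words (1..n): view | over | switch
Reversed (n..1): switch | over | view
Result = "switch over view"


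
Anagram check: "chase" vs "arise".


Word 1: "chase" → sorted: acehs
Word 2: "arise" → sorted: aeirs
Same letters? acehs != aeirs
Anagram = No


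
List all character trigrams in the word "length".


Word: "length" (length 6)
Number of trigrams = 6 - 3 + 1 = 4
  Position 0: "len"
  Position 1: "eng"
  Position 2: "ngt"
  Position 3: "gth"
Trigrams = "len", "eng", "ngt", "gth"


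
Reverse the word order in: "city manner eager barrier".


Original: "city manner eager barrier"
Words (1..n): city | manner | eager | barrier
Reversed (n..1): barrier | eager | manner | city
Result = "barrier eager manner city"


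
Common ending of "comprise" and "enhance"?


Word 1: "comprise"
Word 2: "enhance"
Comparing from end:
  Pos -1: 'e' == 'e'
  Pos -2: 's' != 'c' (stop)
LCS = "e" (length 1)


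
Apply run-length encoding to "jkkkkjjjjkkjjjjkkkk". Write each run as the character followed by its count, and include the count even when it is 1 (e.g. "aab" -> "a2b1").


String: "jkkkkjjjjkkjjjjkkkk"
Scanning for consecutive runs:
  'j' x 1
  'k' x 4
  'j' x 4
  'k' x 2
  'j' x 4
  'k' x 4
RLE = "j1k4j4k2j4k4"


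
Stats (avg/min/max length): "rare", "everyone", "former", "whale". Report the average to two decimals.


Lengths: "rare"=4, "everyone"=8, "former"=6, "whale"=5
Sum = 23, Count = 4
Average = 23/4 = 5.75
= avg=5.75, min=4, max=8


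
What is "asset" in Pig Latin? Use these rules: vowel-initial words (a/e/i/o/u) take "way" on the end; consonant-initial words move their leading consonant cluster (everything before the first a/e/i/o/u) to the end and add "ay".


Word: "asset"
Starts with vowel → add 'way'
Pig Latin = "assetway"


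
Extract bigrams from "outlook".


Word: "outlook" (length 7)
Number of bigrams = 7 - 2 + 1 = 6
  Position 0: "ou"
  Position 1: "ut"
  Position 2: "tl"
  Position 3: "lo"
  Position 4: "oo"
  Position 5: "ok"
Bigrams = "ou", "ut", "tl", "lo", "oo", "ok"


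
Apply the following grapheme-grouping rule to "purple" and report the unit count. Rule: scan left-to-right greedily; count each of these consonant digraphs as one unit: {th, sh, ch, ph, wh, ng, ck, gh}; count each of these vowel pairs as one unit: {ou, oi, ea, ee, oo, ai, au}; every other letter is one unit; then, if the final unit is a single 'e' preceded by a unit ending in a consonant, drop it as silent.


Word: "purple" (6 letters)
Left-to-right scan:
  1. 'p' (letter)
  2. 'u' (letter)
  3. 'r' (letter)
  4. 'p' (letter)
  5. 'l' (letter)
  6. 'e' (letter)
Units from scan: 6
Final unit is 'e' after a consonant -> drop as silent (-1)
Sound units = 5 units


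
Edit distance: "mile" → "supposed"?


Word 1: "mile" (length 4)
Word 2: "supposed" (length 8)
One optimal edit sequence (insert/delete/substitute each cost 1):
  1. insert 's'  (+1)
  2. insert 'u'  (+1)
  3. insert 'p'  (+1)
  4. substitute 'm' -> 'p'  (+1)
  5. substitute 'i' -> 'o'  (+1)
  6. substitute 'l' -> 's'  (+1)
  7. keep 'e'
  8. insert 'd'  (+1)
Total edit operations: 7
Edit distance = 7


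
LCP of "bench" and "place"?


Word 1: "bench"
Word 2: "place"
Comparing from start:
  Pos 0: 'b' != 'p' (stop)
LCP = "" (length 0)


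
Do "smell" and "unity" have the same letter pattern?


Pattern of "smell": [0, 1, 2, 3, 3]
Pattern of "unity": [0, 1, 2, 3, 4]
Patterns do not match
Same pattern = No


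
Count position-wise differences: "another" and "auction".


Comparing character by character (same length = 7):
  Pos 0: 'a' vs 'a' =
  Pos 1: 'n' vs 'u' !=
  Pos 2: 'o' vs 'c' !=
  Pos 3: 't' vs 't' =
  Pos 4: 'h' vs 'i' !=
  Pos 5: 'e' vs 'o' !=
  Pos 6: 'r' vs 'n' !=
Hamming distance = 5


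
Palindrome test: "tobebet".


Word: "tobebet"
Reversed: "tebebot"
Forward == Backward? tobebet != tebebot
Palindrome = No


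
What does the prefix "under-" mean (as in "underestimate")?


Prefix: under-
Example: underestimate (under- + estimate)
Meaning = insufficient


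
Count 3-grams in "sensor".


Word: "sensor" (length 6)
Number of 3-grams = length - 3 + 1 = 6 - 3 + 1
= 4


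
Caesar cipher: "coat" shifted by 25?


Word: "coat"
Shift: 25
Each letter → (letter + shift) mod 26:
  'c' (2) + 25 = 1 → 'b'
  'o' (14) + 25 = 13 → 'n'
  'a' (0) + 25 = 25 → 'z'
  't' (19) + 25 = 18 → 's'
Result = "bnzs"


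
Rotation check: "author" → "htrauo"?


Word: "author", Candidate: "htrauo"
Method: check if candidate is substring of word+word
"authorauthor" contains "htrauo"? No
Is rotation = No


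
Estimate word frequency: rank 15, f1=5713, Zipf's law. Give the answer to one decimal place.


Zipf's law: f(r) = f(1) / r
f(1) = 5713
f(15) = 5713 / 15
= 380.9 occurrences


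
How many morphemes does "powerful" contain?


Word: "powerful"
Morphemes: power + -ful
Each morpheme carries meaning
= 2 morphemes


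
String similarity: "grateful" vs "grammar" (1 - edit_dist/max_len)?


Word 1: "grateful" (length 8)
Word 2: "grammar" (length 7)
One optimal edit sequence:
  1. keep 'g'
  2. keep 'r'
  3. keep 'a'
  4. delete 't'  (+1)
  5. substitute 'e' -> 'm'  (+1)
  6. substitute 'f' -> 'm'  (+1)
  7. substitute 'u' -> 'a'  (+1)
  8. substitute 'l' -> 'r'  (+1)
Edit distance = 5
Max length = max(8, 7) = 8
Similarity = 1 - 5/8
= 0.3750


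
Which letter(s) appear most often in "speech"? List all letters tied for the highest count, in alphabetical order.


Word: "speech"
Letter counts:
  'c': 1
  'e': 2
  'h': 1
  'p': 1
  's': 1
Maximum count = 2
Most frequent = 'e' (2 times each)


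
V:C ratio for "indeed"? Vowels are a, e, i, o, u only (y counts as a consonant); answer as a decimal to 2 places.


Word: "indeed"
Vowels (a,e,i,o,u): 3
Consonants: 3
Ratio = 3/3
= 1.00


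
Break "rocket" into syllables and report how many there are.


Word: "rocket"
Syllable breakdown: rock · et
Counting: 2 parts
= 2 syllables


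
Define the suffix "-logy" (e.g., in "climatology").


Suffix: -logy
Example: climatology = climate + -logy, with a spelling change
Meaning = study of


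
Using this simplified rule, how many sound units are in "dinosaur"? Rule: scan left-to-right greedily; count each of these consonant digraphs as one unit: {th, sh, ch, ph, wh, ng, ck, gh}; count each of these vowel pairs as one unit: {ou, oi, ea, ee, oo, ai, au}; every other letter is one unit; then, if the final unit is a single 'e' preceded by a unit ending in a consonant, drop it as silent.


Word: "dinosaur" (8 letters)
Left-to-right scan:
  1. 'd' (letter)
  2. 'i' (letter)
  3. 'n' (letter)
  4. 'o' (letter)
  5. 's' (letter)
  6. 'au' (vowel-pair)
  7. 'r' (letter)
Units from scan: 7
Sound units = 7 units


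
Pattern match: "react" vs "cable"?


Pattern of "react": [0, 1, 2, 3, 4]
Pattern of "cable": [0, 1, 2, 3, 4]
Patterns match
Same pattern = Yes


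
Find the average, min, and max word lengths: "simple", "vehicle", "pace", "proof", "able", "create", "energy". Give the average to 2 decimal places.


Lengths: "simple"=6, "vehicle"=7, "pace"=4, "proof"=5, "able"=4, "create"=6, "energy"=6
Sum = 38, Count = 7
Average = 38/7 = 5.43
= avg=5.43, min=4, max=7


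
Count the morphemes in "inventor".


Word: "inventor"
Morphemes: invent | -or
Each morpheme carries meaning
= 2 morphemes


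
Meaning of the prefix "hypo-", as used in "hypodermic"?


Prefix: hypo-
Example: hypodermic (hypo- + dermic)
Meaning = under / below normal


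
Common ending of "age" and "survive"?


Word 1: "age"
Word 2: "survive"
Comparing from end:
  Pos -1: 'e' == 'e'
  Pos -2: 'g' != 'v' (stop)
LCS = "e" (length 1)


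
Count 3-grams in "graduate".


Word: "graduate" (length 8)
Number of 3-grams = length - 3 + 1 = 8 - 3 + 1
= 6


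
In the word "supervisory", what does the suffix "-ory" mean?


Suffix: -ory
As in: supervisory -> supervise + -ory, with a spelling change
Meaning = relating to / place for


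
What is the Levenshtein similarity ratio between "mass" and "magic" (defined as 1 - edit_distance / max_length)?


Word 1: "mass" (length 4)
Word 2: "magic" (length 5)
One optimal edit sequence:
  1. keep 'm'
  2. keep 'a'
  3. insert 'g'  (+1)
  4. substitute 's' -> 'i'  (+1)
  5. substitute 's' -> 'c'  (+1)
Edit distance = 3
Max length = max(4, 5) = 5
Similarity = 1 - 3/5
= 0.4000


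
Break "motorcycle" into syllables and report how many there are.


Word: "motorcycle"
Syllable breakdown: mo | tor | cy | cle
Counting: 4 parts
= 4 syllables


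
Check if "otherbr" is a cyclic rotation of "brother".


Word: "brother", Candidate: "otherbr"
Method: check if candidate is substring of word+word
"brotherbrother" contains "otherbr"? Yes
Is rotation = Yes


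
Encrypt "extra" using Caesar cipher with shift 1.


Word: "extra"
Shift: 1
Each letter → (letter + shift) mod 26:
  'e' (4) + 1 = 5 → 'f'
  'x' (23) + 1 = 24 → 'y'
  't' (19) + 1 = 20 → 'u'
  'r' (17) + 1 = 18 → 's'
  'a' (0) + 1 = 1 → 'b'
Result = "fyusb"


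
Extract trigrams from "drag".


Word: "drag" (length 4)
Number of trigrams = 4 - 3 + 1 = 2
  Position 0: "dra"
  Position 1: "rag"
Trigrams = "dra", "rag"


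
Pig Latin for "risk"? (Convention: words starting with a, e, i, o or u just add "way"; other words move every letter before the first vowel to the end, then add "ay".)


Word: "risk"
Starts with consonant(s) → move to end, add 'ay'
Consonant cluster: "r"
Pig Latin = "iskray"


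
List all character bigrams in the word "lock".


Word: "lock" (length 4)
Number of bigrams = 4 - 2 + 1 = 3
  Position 0: "lo"
  Position 1: "oc"
  Position 2: "ck"
Bigrams = "lo", "oc", "ck"


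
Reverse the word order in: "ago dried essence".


Original: "ago dried essence"
Words (1..n): ago | dried | essence
Reversed (n..1): essence | dried | ago
Result = "essence dried ago"


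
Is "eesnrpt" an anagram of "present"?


Word 1: "present" → sorted: eenprst
Word 2: "eesnrpt" → sorted: eenprst
Same letters? eenprst == eenprst
Anagram = Yes


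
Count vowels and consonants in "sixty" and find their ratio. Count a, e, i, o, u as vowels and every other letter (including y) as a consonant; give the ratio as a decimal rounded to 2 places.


Word: "sixty"
Vowels (a,e,i,o,u): 1
Consonants: 4
Ratio = 1/4
= 0.25


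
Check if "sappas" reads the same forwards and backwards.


Word: "sappas"
Reversed: "sappas"
Forward == Backward? sappas == sappas
Palindrome = Yes


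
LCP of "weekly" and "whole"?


Word 1: "weekly"
Word 2: "whole"
Comparing from start:
  Pos 0: 'w' == 'w'
  Pos 1: 'e' != 'h' (stop)
LCP = "w" (length 1)


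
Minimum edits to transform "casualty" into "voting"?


Word 1: "casualty" (length 8)
Word 2: "voting" (length 6)
One optimal edit sequence (insert/delete/substitute each cost 1):
  1. delete 'c'  (+1)
  2. delete 'a'  (+1)
  3. substitute 's' -> 'v'  (+1)
  4. substitute 'u' -> 'o'  (+1)
  5. substitute 'a' -> 't'  (+1)
  6. substitute 'l' -> 'i'  (+1)
  7. substitute 't' -> 'n'  (+1)
  8. substitute 'y' -> 'g'  (+1)
Total edit operations: 8
Edit distance = 8


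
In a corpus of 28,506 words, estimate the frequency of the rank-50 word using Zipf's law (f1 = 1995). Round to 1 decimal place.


Zipf's law: f(r) = f(1) / r
f(1) = 1995
f(50) = 1995 / 50
= 39.9 occurrences


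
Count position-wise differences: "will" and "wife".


Comparing character by character (same length = 4):
  Pos 0: 'w' vs 'w' =
  Pos 1: 'i' vs 'i' =
  Pos 2: 'l' vs 'f' !=
  Pos 3: 'l' vs 'e' !=
Hamming distance = 2


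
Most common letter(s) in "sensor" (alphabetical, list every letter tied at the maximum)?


Word: "sensor"
Letter counts:
  'e': 1
  'n': 1
  'o': 1
  'r': 1
  's': 2
Maximum count = 2
Most frequent = 's' (2 times each)


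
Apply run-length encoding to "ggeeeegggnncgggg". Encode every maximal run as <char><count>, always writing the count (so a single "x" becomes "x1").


String: "ggeeeegggnncgggg"
Scanning for consecutive runs:
  'g' x 2
  'e' x 4
  'g' x 3
  'n' x 2
  'c' x 1
  'g' x 4
RLE = "g2e4g3n2c1g4"


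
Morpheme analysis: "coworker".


Word: "coworker"
Morphemes: co- | work | -er
Each morpheme carries meaning
= 3 morphemes


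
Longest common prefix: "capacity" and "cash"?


Word 1: "capacity"
Word 2: "cash"
Comparing from start:
  Pos 0: 'c' == 'c'
  Pos 1: 'a' == 'a'
  Pos 2: 'p' != 's' (stop)
LCP = "ca" (length 2)


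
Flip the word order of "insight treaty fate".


Original: "insight treaty fate"
Words (1..n): insight | treaty | fate
Reversed (n..1): fate | treaty | insight
Result = "fate treaty insight"


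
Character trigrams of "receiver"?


Word: "receiver" (length 8)
Number of trigrams = 8 - 3 + 1 = 6
  Position 0: "rec"
  Position 1: "ece"
  Position 2: "cei"
  Position 3: "eiv"
  Position 4: "ive"
  Position 5: "ver"
Trigrams = "rec", "ece", "cei", "eiv", "ive", "ver"


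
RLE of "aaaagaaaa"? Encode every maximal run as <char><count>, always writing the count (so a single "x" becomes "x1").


String: "aaaagaaaa"
Scanning for consecutive runs:
  'a' x 4
  'g' x 1
  'a' x 4
RLE = "a4g1a4"


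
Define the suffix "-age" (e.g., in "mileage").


Suffix: -age
Example: mileage (mile + -age)
Meaning = result / collection


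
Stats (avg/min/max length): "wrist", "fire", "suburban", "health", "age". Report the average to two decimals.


Lengths: "wrist"=5, "fire"=4, "suburban"=8, "health"=6, "age"=3
Sum = 26, Count = 5
Average = 26/5 = 5.20
= avg=5.20, min=3, max=8


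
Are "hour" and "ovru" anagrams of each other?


Word 1: "hour" → sorted: horu
Word 2: "ovru" → sorted: oruv
Same letters? horu != oruv
Anagram = No


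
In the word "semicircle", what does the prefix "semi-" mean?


Prefix: semi-
Example: semicircle (semi- + circle)
Meaning = half


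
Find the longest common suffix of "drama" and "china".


Word 1: "drama"
Word 2: "china"
Comparing from end:
  Pos -1: 'a' == 'a'
  Pos -2: 'm' != 'n' (stop)
LCS = "a" (length 1)


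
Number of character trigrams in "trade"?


Word: "trade" (length 5)
Number of 3-grams = length - 3 + 1 = 5 - 3 + 1
= 3


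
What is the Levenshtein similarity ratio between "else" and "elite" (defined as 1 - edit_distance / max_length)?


Word 1: "else" (length 4)
Word 2: "elite" (length 5)
One optimal edit sequence:
  1. keep 'e'
  2. keep 'l'
  3. insert 'i'  (+1)
  4. substitute 's' -> 't'  (+1)
  5. keep 'e'
Edit distance = 2
Max length = max(4, 5) = 5
Similarity = 1 - 2/5
= 0.6000


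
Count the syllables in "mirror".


Word: "mirror"
Syllable breakdown: mir / ror
Counting: 2 parts
= 2 syllables


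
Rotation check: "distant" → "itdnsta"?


Word: "distant", Candidate: "itdnsta"
Method: check if candidate is substring of word+word
"distantdistant" contains "itdnsta"? No
Is rotation = No


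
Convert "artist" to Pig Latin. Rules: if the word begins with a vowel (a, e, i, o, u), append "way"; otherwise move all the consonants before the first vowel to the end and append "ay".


Word: "artist"
Starts with vowel → add 'way'
Pig Latin = "artistway"


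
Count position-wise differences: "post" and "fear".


Comparing character by character (same length = 4):
  Pos 0: 'p' vs 'f' !=
  Pos 1: 'o' vs 'e' !=
  Pos 2: 's' vs 'a' !=
  Pos 3: 't' vs 'r' !=
Hamming distance = 4


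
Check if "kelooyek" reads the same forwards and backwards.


Word: "kelooyek"
Reversed: "keyoolek"
Forward == Backward? kelooyek != keyoolek
Palindrome = No


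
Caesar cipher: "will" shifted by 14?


Word: "will"
Shift: 14
Each letter → (letter + shift) mod 26:
  'w' (22) + 14 = 10 → 'k'
  'i' (8) + 14 = 22 → 'w'
  'l' (11) + 14 = 25 → 'z'
  'l' (11) + 14 = 25 → 'z'
Result = "kwzz"


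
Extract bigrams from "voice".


Word: "voice" (length 5)
Number of bigrams = 5 - 2 + 1 = 4
  Position 0: "vo"
  Position 1: "oi"
  Position 2: "ic"
  Position 3: "ce"
Bigrams = "vo", "oi", "ic", "ce"


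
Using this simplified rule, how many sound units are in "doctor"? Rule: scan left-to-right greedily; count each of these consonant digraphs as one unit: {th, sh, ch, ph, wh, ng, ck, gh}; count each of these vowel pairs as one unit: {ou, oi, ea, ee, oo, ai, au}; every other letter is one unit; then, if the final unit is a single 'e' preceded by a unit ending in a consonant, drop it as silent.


Word: "doctor" (6 letters)
Left-to-right scan:
  [1] 'd' (letter)
  [2] 'o' (letter)
  [3] 'c' (letter)
  [4] 't' (letter)
  [5] 'o' (letter)
  [6] 'r' (letter)
Units from scan: 6
Sound units = 6 units


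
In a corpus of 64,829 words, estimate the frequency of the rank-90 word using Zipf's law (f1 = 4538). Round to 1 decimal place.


Zipf's law: f(r) = f(1) / r
f(1) = 4538
f(90) = 4538 / 90
= 50.4 occurrences


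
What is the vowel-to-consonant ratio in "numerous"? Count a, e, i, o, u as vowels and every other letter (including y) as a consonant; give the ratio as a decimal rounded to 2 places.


Word: "numerous"
Vowels (a,e,i,o,u): 4
Consonants: 4
Ratio = 4/4
= 1.00


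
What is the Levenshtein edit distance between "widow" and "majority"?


Word 1: "widow" (length 5)
Word 2: "majority" (length 8)
One optimal edit sequence (insert/delete/substitute each cost 1):
  1. substitute 'w' -> 'm'  (+1)
  2. substitute 'i' -> 'a'  (+1)
  3. substitute 'd' -> 'j'  (+1)
  4. keep 'o'
  5. insert 'r'  (+1)
  6. insert 'i'  (+1)
  7. insert 't'  (+1)
  8. substitute 'w' -> 'y'  (+1)
Total edit operations: 7
Edit distance = 7


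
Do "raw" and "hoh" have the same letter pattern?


Pattern of "raw": [0, 1, 2]
Pattern of "hoh": [0, 1, 0]
Patterns do not match
Same pattern = No


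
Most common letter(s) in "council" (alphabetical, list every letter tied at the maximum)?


Word: "council"
Letter counts:
  'c': 2
  'i': 1
  'l': 1
  'n': 1
  'o': 1
  'u': 1
Maximum count = 2
Most frequent = 'c' (2 times each)


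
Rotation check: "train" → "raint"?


Word: "train", Candidate: "raint"
Method: check if candidate is substring of word+word
"traintrain" contains "raint"? Yes
Is rotation = Yes


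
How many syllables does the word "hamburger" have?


Word: "hamburger"
Syllable breakdown: ham · bur · ger
Counting: 3 parts
= 3 syllables


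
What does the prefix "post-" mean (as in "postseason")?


Prefix: post-
Example: postseason (post- + season)
Meaning = after


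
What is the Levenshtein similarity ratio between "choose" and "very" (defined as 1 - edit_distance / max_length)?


Word 1: "choose" (length 6)
Word 2: "very" (length 4)
One optimal edit sequence:
  1. delete 'c'  (+1)
  2. delete 'h'  (+1)
  3. substitute 'o' -> 'v'  (+1)
  4. substitute 'o' -> 'e'  (+1)
  5. substitute 's' -> 'r'  (+1)
  6. substitute 'e' -> 'y'  (+1)
Edit distance = 6
Max length = max(6, 4) = 6
Similarity = 1 - 6/6
= 0.0000


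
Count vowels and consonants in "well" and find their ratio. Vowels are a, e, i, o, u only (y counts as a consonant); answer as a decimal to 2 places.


Word: "well"
Vowels (a,e,i,o,u): 1
Consonants: 3
Ratio = 1/3
= 0.33


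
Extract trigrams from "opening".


Word: "opening" (length 7)
Number of trigrams = 7 - 3 + 1 = 5
  Position 0: "ope"
  Position 1: "pen"
  Position 2: "eni"
  Position 3: "nin"
  Position 4: "ing"
Trigrams = "ope", "pen", "eni", "nin", "ing"


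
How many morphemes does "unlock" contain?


Word: "unlock"
Morphemes: un- / lock
Each morpheme carries meaning
= 2 morphemes


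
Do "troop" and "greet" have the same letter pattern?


Pattern of "troop": [0, 1, 2, 2, 3]
Pattern of "greet": [0, 1, 2, 2, 3]
Patterns match
Same pattern = Yes


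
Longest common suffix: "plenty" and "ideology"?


Word 1: "plenty"
Word 2: "ideology"
Comparing from end:
  Pos -1: 'y' == 'y'
  Pos -2: 't' != 'g' (stop)
LCS = "y" (length 1)


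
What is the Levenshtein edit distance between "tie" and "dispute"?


Word 1: "tie" (length 3)
Word 2: "dispute" (length 7)
One optimal edit sequence (insert/delete/substitute each cost 1):
  1. substitute 't' -> 'd'  (+1)
  2. keep 'i'
  3. insert 's'  (+1)
  4. insert 'p'  (+1)
  5. insert 'u'  (+1)
  6. insert 't'  (+1)
  7. keep 'e'
Total edit operations: 5
Edit distance = 5


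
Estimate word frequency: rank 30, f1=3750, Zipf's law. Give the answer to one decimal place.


Zipf's law: f(r) = f(1) / r
f(1) = 3750
f(30) = 3750 / 30
= 125.0 occurrences


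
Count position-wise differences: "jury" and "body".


Comparing character by character (same length = 4):
  Pos 0: 'j' vs 'b' !=
  Pos 1: 'u' vs 'o' !=
  Pos 2: 'r' vs 'd' !=
  Pos 3: 'y' vs 'y' =
Hamming distance = 3


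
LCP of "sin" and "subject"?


Word 1: "sin"
Word 2: "subject"
Comparing from start:
  Pos 0: 's' == 's'
  Pos 1: 'i' != 'u' (stop)
LCP = "s" (length 1)


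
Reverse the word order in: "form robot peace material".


Original: "form robot peace material"
Words (1..n): form | robot | peace | material
Reversed (n..1): material | peace | robot | form
Result = "material peace robot form"


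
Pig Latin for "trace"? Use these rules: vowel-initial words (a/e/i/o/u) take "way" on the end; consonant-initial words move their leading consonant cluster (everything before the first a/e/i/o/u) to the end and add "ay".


Word: "trace"
Starts with consonant(s) → move to end, add 'ay'
Consonant cluster: "tr"
Pig Latin = "acetray"


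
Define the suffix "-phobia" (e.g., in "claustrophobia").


Suffix: -phobia
Example: claustrophobia (claustro- + -phobia)
Meaning = fear of


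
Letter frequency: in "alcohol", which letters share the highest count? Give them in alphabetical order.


Word: "alcohol"
Letter counts:
  'a': 1
  'c': 1
  'h': 1
  'l': 2
  'o': 2
Maximum count = 2
Most frequent = 'l', 'o' (2 times each)


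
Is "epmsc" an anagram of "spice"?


Word 1: "spice" → sorted: ceips
Word 2: "epmsc" → sorted: cemps
Same letters? ceips != cemps
Anagram = No


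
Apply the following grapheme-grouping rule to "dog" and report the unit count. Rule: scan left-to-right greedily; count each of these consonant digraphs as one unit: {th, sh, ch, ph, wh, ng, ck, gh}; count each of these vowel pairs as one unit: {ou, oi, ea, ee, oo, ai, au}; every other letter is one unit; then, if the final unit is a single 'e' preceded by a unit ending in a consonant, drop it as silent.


Word: "dog" (3 letters)
Left-to-right scan:
  1. 'd' (letter)
  2. 'o' (letter)
  3. 'g' (letter)
Units from scan: 3
Sound units = 3 units


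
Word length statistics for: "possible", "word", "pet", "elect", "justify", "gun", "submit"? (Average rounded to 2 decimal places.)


Lengths: "possible"=8, "word"=4, "pet"=3, "elect"=5, "justify"=7, "gun"=3, "submit"=6
Sum = 36, Count = 7
Average = 36/7 = 5.14
= avg=5.14, min=3, max=8


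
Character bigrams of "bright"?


Word: "bright" (length 6)
Number of bigrams = 6 - 2 + 1 = 5
  Position 0: "br"
  Position 1: "ri"
  Position 2: "ig"
  Position 3: "gh"
  Position 4: "ht"
Bigrams = "br", "ri", "ig", "gh", "ht"


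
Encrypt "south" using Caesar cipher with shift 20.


Word: "south"
Shift: 20
Each letter → (letter + shift) mod 26:
  's' (18) + 20 = 12 → 'm'
  'o' (14) + 20 = 8 → 'i'
  'u' (20) + 20 = 14 → 'o'
  't' (19) + 20 = 13 → 'n'
  'h' (7) + 20 = 1 → 'b'
Result = "mionb"


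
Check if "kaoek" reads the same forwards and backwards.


Word: "kaoek"
Reversed: "keoak"
Forward == Backward? kaoek != keoak
Palindrome = No


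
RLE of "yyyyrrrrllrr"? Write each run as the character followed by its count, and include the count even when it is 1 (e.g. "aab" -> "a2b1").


String: "yyyyrrrrllrr"
Scanning for consecutive runs:
  'y' x 4
  'r' x 4
  'l' x 2
  'r' x 2
RLE = "y4r4l2r2"
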